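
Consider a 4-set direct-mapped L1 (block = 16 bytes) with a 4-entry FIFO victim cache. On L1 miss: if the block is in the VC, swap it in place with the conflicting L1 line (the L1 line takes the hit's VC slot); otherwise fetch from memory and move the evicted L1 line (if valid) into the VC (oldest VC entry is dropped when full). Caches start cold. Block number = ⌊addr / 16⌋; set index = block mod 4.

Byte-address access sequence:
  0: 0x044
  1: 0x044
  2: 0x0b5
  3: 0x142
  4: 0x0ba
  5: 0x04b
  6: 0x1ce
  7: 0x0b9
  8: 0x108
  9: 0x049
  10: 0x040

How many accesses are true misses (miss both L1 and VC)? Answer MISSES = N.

MISSES = 5

0: 0x44 (blk 4, set 0) → MISS  vc=[]
1: 0x44 (blk 4, set 0) → L1-HIT  vc=[]
2: 0xb5 (blk 11, set 3) → MISS  vc=[]
3: 0x142 (blk 20, set 0) → MISS  vc=[4]
4: 0xba (blk 11, set 3) → L1-HIT  vc=[4]
5: 0x4b (blk 4, set 0) → VC-HIT  vc=[20]
6: 0x1ce (blk 28, set 0) → MISS  vc=[20, 4]
7: 0xb9 (blk 11, set 3) → L1-HIT  vc=[20, 4]
8: 0x108 (blk 16, set 0) → MISS  vc=[20, 4, 28]
9: 0x49 (blk 4, set 0) → VC-HIT  vc=[20, 16, 28]
10: 0x40 (blk 4, set 0) → L1-HIT  vc=[20, 16, 28]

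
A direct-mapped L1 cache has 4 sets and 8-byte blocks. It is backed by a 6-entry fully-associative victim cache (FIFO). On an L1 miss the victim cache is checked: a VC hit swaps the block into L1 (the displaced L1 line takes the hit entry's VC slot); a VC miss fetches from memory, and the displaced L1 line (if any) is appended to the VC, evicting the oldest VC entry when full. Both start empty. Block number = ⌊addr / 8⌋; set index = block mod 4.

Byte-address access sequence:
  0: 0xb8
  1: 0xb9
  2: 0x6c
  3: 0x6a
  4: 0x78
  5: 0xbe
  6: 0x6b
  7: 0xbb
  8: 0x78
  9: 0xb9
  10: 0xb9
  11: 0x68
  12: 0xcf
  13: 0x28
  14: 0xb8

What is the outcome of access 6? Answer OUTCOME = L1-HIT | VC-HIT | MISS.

OUTCOME = L1-HIT

0: 0xb8 (blk 23, set 3) → MISS  vc=[]
1: 0xb9 (blk 23, set 3) → L1-HIT  vc=[]
2: 0x6c (blk 13, set 1) → MISS  vc=[]
3: 0x6a (blk 13, set 1) → L1-HIT  vc=[]
4: 0x78 (blk 15, set 3) → MISS  vc=[23]
5: 0xbe (blk 23, set 3) → VC-HIT  vc=[15]
6: 0x6b (blk 13, set 1) → L1-HIT  vc=[15]
7: 0xbb (blk 23, set 3) → L1-HIT  vc=[15]
8: 0x78 (blk 15, set 3) → VC-HIT  vc=[23]
9: 0xb9 (blk 23, set 3) → VC-HIT  vc=[15]
10: 0xb9 (blk 23, set 3) → L1-HIT  vc=[15]
11: 0x68 (blk 13, set 1) → L1-HIT  vc=[15]
12: 0xcf (blk 25, set 1) → MISS  vc=[15, 13]
13: 0x28 (blk 5, set 1) → MISS  vc=[15, 13, 25]
14: 0xb8 (blk 23, set 3) → L1-HIT  vc=[15, 13, 25]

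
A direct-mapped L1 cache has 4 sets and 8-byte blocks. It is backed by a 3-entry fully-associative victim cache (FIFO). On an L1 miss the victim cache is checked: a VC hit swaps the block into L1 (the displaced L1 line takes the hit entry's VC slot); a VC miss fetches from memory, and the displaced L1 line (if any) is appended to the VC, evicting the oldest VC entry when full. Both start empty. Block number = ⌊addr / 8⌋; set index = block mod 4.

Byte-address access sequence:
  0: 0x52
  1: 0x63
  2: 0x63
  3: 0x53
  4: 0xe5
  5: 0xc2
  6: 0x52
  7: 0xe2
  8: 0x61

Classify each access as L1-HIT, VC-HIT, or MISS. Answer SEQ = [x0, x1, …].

0: 0x52 (blk 10, set 2) → MISS  vc=[]
1: 0x63 (blk 12, set 0) → MISS  vc=[]
2: 0x63 (blk 12, set 0) → L1-HIT  vc=[]
3: 0x53 (blk 10, set 2) → L1-HIT  vc=[]
4: 0xe5 (blk 28, set 0) → MISS  vc=[12]
5: 0xc2 (blk 24, set 0) → MISS  vc=[12, 28]
6: 0x52 (blk 10, set 2) → L1-HIT  vc=[12, 28]
7: 0xe2 (blk 28, set 0) → VC-HIT  vc=[12, 24]
8: 0x61 (blk 12, set 0) → VC-HIT  vc=[28, 24]

SEQ = [MISS, MISS, L1-HIT, L1-HIT, MISS, MISS, L1-HIT, VC-HIT, VC-HIT]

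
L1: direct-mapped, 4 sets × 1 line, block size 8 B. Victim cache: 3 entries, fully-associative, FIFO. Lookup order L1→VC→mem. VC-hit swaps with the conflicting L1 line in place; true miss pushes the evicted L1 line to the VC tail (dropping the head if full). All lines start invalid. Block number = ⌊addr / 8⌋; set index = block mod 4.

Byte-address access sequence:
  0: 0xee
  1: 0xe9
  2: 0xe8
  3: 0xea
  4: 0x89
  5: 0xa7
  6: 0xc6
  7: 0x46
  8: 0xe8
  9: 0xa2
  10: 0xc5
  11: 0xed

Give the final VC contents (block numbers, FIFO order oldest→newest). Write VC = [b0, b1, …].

0: 0xee (blk 29, set 1) → MISS  vc=[]
1: 0xe9 (blk 29, set 1) → L1-HIT  vc=[]
2: 0xe8 (blk 29, set 1) → L1-HIT  vc=[]
3: 0xea (blk 29, set 1) → L1-HIT  vc=[]
4: 0x89 (blk 17, set 1) → MISS  vc=[29]
5: 0xa7 (blk 20, set 0) → MISS  vc=[29]
6: 0xc6 (blk 24, set 0) → MISS  vc=[29, 20]
7: 0x46 (blk 8, set 0) → MISS  vc=[29, 20, 24]
8: 0xe8 (blk 29, set 1) → VC-HIT  vc=[17, 20, 24]
9: 0xa2 (blk 20, set 0) → VC-HIT  vc=[17, 8, 24]
10: 0xc5 (blk 24, set 0) → VC-HIT  vc=[17, 8, 20]
11: 0xed (blk 29, set 1) → L1-HIT  vc=[17, 8, 20]

VC = [17, 8, 20]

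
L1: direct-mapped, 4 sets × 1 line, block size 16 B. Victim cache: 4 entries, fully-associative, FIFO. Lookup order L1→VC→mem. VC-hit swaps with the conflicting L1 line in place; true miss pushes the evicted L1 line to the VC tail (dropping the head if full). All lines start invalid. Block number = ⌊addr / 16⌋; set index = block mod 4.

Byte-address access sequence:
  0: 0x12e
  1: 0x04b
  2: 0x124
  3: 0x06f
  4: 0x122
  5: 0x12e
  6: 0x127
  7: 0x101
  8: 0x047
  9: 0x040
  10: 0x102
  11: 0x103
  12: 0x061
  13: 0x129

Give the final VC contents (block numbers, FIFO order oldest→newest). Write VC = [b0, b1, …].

VC = [6, 4]

0: 0x12e (blk 18, set 2) → MISS  vc=[]
1: 0x4b (blk 4, set 0) → MISS  vc=[]
2: 0x124 (blk 18, set 2) → L1-HIT  vc=[]
3: 0x6f (blk 6, set 2) → MISS  vc=[18]
4: 0x122 (blk 18, set 2) → VC-HIT  vc=[6]
5: 0x12e (blk 18, set 2) → L1-HIT  vc=[6]
6: 0x127 (blk 18, set 2) → L1-HIT  vc=[6]
7: 0x101 (blk 16, set 0) → MISS  vc=[6, 4]
8: 0x47 (blk 4, set 0) → VC-HIT  vc=[6, 16]
9: 0x40 (blk 4, set 0) → L1-HIT  vc=[6, 16]
10: 0x102 (blk 16, set 0) → VC-HIT  vc=[6, 4]
11: 0x103 (blk 16, set 0) → L1-HIT  vc=[6, 4]
12: 0x61 (blk 6, set 2) → VC-HIT  vc=[18, 4]
13: 0x129 (blk 18, set 2) → VC-HIT  vc=[6, 4]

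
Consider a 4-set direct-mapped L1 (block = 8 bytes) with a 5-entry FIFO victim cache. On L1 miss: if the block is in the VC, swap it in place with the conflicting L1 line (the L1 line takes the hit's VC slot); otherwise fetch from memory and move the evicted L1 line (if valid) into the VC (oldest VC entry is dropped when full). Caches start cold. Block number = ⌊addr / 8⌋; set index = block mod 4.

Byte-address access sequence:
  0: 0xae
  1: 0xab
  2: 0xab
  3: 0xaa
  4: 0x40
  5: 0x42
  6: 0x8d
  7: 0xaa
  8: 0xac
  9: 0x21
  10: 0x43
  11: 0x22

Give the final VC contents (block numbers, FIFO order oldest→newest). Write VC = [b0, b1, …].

VC = [17, 8]

  [0] addr=0xae blk=21 s=1: MISS | VC []
  [1] addr=0xab blk=21 s=1: L1-HIT | VC []
  [2] addr=0xab blk=21 s=1: L1-HIT | VC []
  [3] addr=0xaa blk=21 s=1: L1-HIT | VC []
  [4] addr=0x40 blk=8 s=0: MISS | VC []
  [5] addr=0x42 blk=8 s=0: L1-HIT | VC []
  [6] addr=0x8d blk=17 s=1: MISS | VC [21]
  [7] addr=0xaa blk=21 s=1: VC-HIT | VC [17]
  [8] addr=0xac blk=21 s=1: L1-HIT | VC [17]
  [9] addr=0x21 blk=4 s=0: MISS | VC [17, 8]
  [10] addr=0x43 blk=8 s=0: VC-HIT | VC [17, 4]
  [11] addr=0x22 blk=4 s=0: VC-HIT | VC [17, 8]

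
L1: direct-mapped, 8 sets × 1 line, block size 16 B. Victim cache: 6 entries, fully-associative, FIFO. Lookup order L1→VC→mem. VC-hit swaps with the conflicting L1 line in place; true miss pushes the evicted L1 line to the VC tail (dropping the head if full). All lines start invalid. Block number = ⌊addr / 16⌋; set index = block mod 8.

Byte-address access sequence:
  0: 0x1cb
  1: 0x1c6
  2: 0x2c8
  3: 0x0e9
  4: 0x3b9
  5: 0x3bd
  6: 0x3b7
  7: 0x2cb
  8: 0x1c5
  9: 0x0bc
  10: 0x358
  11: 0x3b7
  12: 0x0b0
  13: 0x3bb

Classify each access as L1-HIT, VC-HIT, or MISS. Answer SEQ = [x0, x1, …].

0: 0x1cb (blk 28, set 4) → MISS  vc=[]
1: 0x1c6 (blk 28, set 4) → L1-HIT  vc=[]
2: 0x2c8 (blk 44, set 4) → MISS  vc=[28]
3: 0xe9 (blk 14, set 6) → MISS  vc=[28]
4: 0x3b9 (blk 59, set 3) → MISS  vc=[28]
5: 0x3bd (blk 59, set 3) → L1-HIT  vc=[28]
6: 0x3b7 (blk 59, set 3) → L1-HIT  vc=[28]
7: 0x2cb (blk 44, set 4) → L1-HIT  vc=[28]
8: 0x1c5 (blk 28, set 4) → VC-HIT  vc=[44]
9: 0xbc (blk 11, set 3) → MISS  vc=[44, 59]
10: 0x358 (blk 53, set 5) → MISS  vc=[44, 59]
11: 0x3b7 (blk 59, set 3) → VC-HIT  vc=[44, 11]
12: 0xb0 (blk 11, set 3) → VC-HIT  vc=[44, 59]
13: 0x3bb (blk 59, set 3) → VC-HIT  vc=[44, 11]

SEQ = [MISS, L1-HIT, MISS, MISS, MISS, L1-HIT, L1-HIT, L1-HIT, VC-HIT, MISS, MISS, VC-HIT, VC-HIT, VC-HIT]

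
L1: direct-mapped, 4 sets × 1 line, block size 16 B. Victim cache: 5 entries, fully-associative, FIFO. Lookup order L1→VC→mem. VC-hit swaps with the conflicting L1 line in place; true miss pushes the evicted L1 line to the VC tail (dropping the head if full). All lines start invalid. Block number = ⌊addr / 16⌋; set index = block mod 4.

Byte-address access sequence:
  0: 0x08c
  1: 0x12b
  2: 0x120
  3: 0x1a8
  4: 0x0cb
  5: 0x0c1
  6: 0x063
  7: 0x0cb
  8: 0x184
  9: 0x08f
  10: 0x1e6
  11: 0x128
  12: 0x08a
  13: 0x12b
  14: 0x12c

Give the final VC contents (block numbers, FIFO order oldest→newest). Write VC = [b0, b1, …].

  [0] addr=0x8c blk=8 s=0: MISS | VC []
  [1] addr=0x12b blk=18 s=2: MISS | VC []
  [2] addr=0x120 blk=18 s=2: L1-HIT | VC []
  [3] addr=0x1a8 blk=26 s=2: MISS | VC [18]
  [4] addr=0xcb blk=12 s=0: MISS | VC [18, 8]
  [5] addr=0xc1 blk=12 s=0: L1-HIT | VC [18, 8]
  [6] addr=0x63 blk=6 s=2: MISS | VC [18, 8, 26]
  [7] addr=0xcb blk=12 s=0: L1-HIT | VC [18, 8, 26]
  [8] addr=0x184 blk=24 s=0: MISS | VC [18, 8, 26, 12]
  [9] addr=0x8f blk=8 s=0: VC-HIT | VC [18, 24, 26, 12]
  [10] addr=0x1e6 blk=30 s=2: MISS | VC [18, 24, 26, 12, 6]
  [11] addr=0x128 blk=18 s=2: VC-HIT | VC [30, 24, 26, 12, 6]
  [12] addr=0x8a blk=8 s=0: L1-HIT | VC [30, 24, 26, 12, 6]
  [13] addr=0x12b blk=18 s=2: L1-HIT | VC [30, 24, 26, 12, 6]
  [14] addr=0x12c blk=18 s=2: L1-HIT | VC [30, 24, 26, 12, 6]

VC = [30, 24, 26, 12, 6]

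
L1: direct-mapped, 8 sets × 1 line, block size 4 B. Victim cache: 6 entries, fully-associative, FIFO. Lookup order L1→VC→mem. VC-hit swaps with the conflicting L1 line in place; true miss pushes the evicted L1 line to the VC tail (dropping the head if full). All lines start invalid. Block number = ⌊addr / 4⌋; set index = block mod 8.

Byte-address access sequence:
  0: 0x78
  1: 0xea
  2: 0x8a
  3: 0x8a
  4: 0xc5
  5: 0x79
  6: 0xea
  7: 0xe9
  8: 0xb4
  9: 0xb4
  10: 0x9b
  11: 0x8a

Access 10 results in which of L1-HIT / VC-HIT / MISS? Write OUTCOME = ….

#0 0x78→b30/s6 MISS; vc=[]
#1 0xea→b58/s2 MISS; vc=[]
#2 0x8a→b34/s2 MISS; vc=[58]
#3 0x8a→b34/s2 L1-HIT; vc=[58]
#4 0xc5→b49/s1 MISS; vc=[58]
#5 0x79→b30/s6 L1-HIT; vc=[58]
#6 0xea→b58/s2 VC-HIT; vc=[34]
#7 0xe9→b58/s2 L1-HIT; vc=[34]
#8 0xb4→b45/s5 MISS; vc=[34]
#9 0xb4→b45/s5 L1-HIT; vc=[34]
#10 0x9b→b38/s6 MISS; vc=[34,30]
#11 0x8a→b34/s2 VC-HIT; vc=[58,30]

OUTCOME = MISS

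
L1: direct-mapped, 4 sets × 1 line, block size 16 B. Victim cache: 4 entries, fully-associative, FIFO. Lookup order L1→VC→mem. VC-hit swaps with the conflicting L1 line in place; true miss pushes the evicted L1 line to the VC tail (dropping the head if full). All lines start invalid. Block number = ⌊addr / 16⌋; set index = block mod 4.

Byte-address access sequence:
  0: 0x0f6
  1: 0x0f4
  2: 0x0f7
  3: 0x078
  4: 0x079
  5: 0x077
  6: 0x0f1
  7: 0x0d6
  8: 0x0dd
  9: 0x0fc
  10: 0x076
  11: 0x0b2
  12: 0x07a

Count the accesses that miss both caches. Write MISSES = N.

MISSES = 4

0: 0xf6 (blk 15, set 3) → MISS  vc=[]
1: 0xf4 (blk 15, set 3) → L1-HIT  vc=[]
2: 0xf7 (blk 15, set 3) → L1-HIT  vc=[]
3: 0x78 (blk 7, set 3) → MISS  vc=[15]
4: 0x79 (blk 7, set 3) → L1-HIT  vc=[15]
5: 0x77 (blk 7, set 3) → L1-HIT  vc=[15]
6: 0xf1 (blk 15, set 3) → VC-HIT  vc=[7]
7: 0xd6 (blk 13, set 1) → MISS  vc=[7]
8: 0xdd (blk 13, set 1) → L1-HIT  vc=[7]
9: 0xfc (blk 15, set 3) → L1-HIT  vc=[7]
10: 0x76 (blk 7, set 3) → VC-HIT  vc=[15]
11: 0xb2 (blk 11, set 3) → MISS  vc=[15, 7]
12: 0x7a (blk 7, set 3) → VC-HIT  vc=[15, 11]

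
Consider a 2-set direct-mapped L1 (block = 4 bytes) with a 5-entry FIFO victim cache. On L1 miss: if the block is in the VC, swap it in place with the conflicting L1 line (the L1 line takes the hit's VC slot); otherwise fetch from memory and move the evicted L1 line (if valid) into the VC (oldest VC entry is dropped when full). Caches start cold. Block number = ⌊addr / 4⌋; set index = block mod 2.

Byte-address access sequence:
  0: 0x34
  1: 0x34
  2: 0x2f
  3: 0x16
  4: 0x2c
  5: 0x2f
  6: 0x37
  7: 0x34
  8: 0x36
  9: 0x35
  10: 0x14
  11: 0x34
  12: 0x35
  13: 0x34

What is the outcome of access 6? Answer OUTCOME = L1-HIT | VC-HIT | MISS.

OUTCOME = VC-HIT

#0 0x34→b13/s1 MISS; vc=[]
#1 0x34→b13/s1 L1-HIT; vc=[]
#2 0x2f→b11/s1 MISS; vc=[13]
#3 0x16→b5/s1 MISS; vc=[13,11]
#4 0x2c→b11/s1 VC-HIT; vc=[13,5]
#5 0x2f→b11/s1 L1-HIT; vc=[13,5]
#6 0x37→b13/s1 VC-HIT; vc=[11,5]
#7 0x34→b13/s1 L1-HIT; vc=[11,5]
#8 0x36→b13/s1 L1-HIT; vc=[11,5]
#9 0x35→b13/s1 L1-HIT; vc=[11,5]
#10 0x14→b5/s1 VC-HIT; vc=[11,13]
#11 0x34→b13/s1 VC-HIT; vc=[11,5]
#12 0x35→b13/s1 L1-HIT; vc=[11,5]
#13 0x34→b13/s1 L1-HIT; vc=[11,5]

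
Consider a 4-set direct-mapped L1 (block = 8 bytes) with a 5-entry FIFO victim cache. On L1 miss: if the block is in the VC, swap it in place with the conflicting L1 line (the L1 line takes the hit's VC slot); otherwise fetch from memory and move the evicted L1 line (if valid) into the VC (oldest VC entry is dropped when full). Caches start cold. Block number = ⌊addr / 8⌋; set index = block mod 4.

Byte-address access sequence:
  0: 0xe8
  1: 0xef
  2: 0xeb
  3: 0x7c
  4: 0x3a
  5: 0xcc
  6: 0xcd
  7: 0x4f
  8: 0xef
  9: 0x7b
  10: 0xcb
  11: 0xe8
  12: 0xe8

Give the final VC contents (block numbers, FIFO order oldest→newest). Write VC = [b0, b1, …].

VC = [7, 9, 25]

  [0] addr=0xe8 blk=29 s=1: MISS | VC []
  [1] addr=0xef blk=29 s=1: L1-HIT | VC []
  [2] addr=0xeb blk=29 s=1: L1-HIT | VC []
  [3] addr=0x7c blk=15 s=3: MISS | VC []
  [4] addr=0x3a blk=7 s=3: MISS | VC [15]
  [5] addr=0xcc blk=25 s=1: MISS | VC [15, 29]
  [6] addr=0xcd blk=25 s=1: L1-HIT | VC [15, 29]
  [7] addr=0x4f blk=9 s=1: MISS | VC [15, 29, 25]
  [8] addr=0xef blk=29 s=1: VC-HIT | VC [15, 9, 25]
  [9] addr=0x7b blk=15 s=3: VC-HIT | VC [7, 9, 25]
  [10] addr=0xcb blk=25 s=1: VC-HIT | VC [7, 9, 29]
  [11] addr=0xe8 blk=29 s=1: VC-HIT | VC [7, 9, 25]
  [12] addr=0xe8 blk=29 s=1: L1-HIT | VC [7, 9, 25]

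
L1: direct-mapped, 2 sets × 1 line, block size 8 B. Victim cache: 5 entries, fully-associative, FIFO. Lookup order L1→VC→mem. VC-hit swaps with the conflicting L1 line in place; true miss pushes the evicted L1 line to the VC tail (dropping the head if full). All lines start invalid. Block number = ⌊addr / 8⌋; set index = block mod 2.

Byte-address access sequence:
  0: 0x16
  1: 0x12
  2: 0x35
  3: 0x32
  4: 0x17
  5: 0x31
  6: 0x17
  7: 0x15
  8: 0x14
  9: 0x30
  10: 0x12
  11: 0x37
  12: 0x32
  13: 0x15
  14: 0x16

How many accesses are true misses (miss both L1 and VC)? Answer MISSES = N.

MISSES = 2

#0 0x16→b2/s0 MISS; vc=[]
#1 0x12→b2/s0 L1-HIT; vc=[]
#2 0x35→b6/s0 MISS; vc=[2]
#3 0x32→b6/s0 L1-HIT; vc=[2]
#4 0x17→b2/s0 VC-HIT; vc=[6]
#5 0x31→b6/s0 VC-HIT; vc=[2]
#6 0x17→b2/s0 VC-HIT; vc=[6]
#7 0x15→b2/s0 L1-HIT; vc=[6]
#8 0x14→b2/s0 L1-HIT; vc=[6]
#9 0x30→b6/s0 VC-HIT; vc=[2]
#10 0x12→b2/s0 VC-HIT; vc=[6]
#11 0x37→b6/s0 VC-HIT; vc=[2]
#12 0x32→b6/s0 L1-HIT; vc=[2]
#13 0x15→b2/s0 VC-HIT; vc=[6]
#14 0x16→b2/s0 L1-HIT; vc=[6]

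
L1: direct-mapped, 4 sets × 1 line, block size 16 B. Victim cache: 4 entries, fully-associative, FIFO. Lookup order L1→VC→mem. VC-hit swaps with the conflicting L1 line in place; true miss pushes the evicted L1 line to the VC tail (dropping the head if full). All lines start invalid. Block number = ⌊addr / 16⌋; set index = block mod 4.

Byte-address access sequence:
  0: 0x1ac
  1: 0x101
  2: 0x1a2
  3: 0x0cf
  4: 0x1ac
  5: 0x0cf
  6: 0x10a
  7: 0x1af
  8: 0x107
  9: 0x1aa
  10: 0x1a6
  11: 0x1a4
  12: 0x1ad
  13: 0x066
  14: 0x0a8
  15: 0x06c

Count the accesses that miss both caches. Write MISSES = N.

MISSES = 5

#0 0x1ac→b26/s2 MISS; vc=[]
#1 0x101→b16/s0 MISS; vc=[]
#2 0x1a2→b26/s2 L1-HIT; vc=[]
#3 0xcf→b12/s0 MISS; vc=[16]
#4 0x1ac→b26/s2 L1-HIT; vc=[16]
#5 0xcf→b12/s0 L1-HIT; vc=[16]
#6 0x10a→b16/s0 VC-HIT; vc=[12]
#7 0x1af→b26/s2 L1-HIT; vc=[12]
#8 0x107→b16/s0 L1-HIT; vc=[12]
#9 0x1aa→b26/s2 L1-HIT; vc=[12]
#10 0x1a6→b26/s2 L1-HIT; vc=[12]
#11 0x1a4→b26/s2 L1-HIT; vc=[12]
#12 0x1ad→b26/s2 L1-HIT; vc=[12]
#13 0x66→b6/s2 MISS; vc=[12,26]
#14 0xa8→b10/s2 MISS; vc=[12,26,6]
#15 0x6c→b6/s2 VC-HIT; vc=[12,26,10]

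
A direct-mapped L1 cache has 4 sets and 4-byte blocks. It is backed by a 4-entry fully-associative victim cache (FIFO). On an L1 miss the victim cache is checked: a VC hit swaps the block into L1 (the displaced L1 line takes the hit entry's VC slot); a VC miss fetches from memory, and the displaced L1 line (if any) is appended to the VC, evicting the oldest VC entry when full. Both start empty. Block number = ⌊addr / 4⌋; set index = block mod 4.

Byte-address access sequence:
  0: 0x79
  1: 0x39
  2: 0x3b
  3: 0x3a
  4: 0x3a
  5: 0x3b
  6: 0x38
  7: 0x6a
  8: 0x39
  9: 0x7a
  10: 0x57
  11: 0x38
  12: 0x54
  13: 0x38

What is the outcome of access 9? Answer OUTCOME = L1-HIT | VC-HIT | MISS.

#0 0x79→b30/s2 MISS; vc=[]
#1 0x39→b14/s2 MISS; vc=[30]
#2 0x3b→b14/s2 L1-HIT; vc=[30]
#3 0x3a→b14/s2 L1-HIT; vc=[30]
#4 0x3a→b14/s2 L1-HIT; vc=[30]
#5 0x3b→b14/s2 L1-HIT; vc=[30]
#6 0x38→b14/s2 L1-HIT; vc=[30]
#7 0x6a→b26/s2 MISS; vc=[30,14]
#8 0x39→b14/s2 VC-HIT; vc=[30,26]
#9 0x7a→b30/s2 VC-HIT; vc=[14,26]
#10 0x57→b21/s1 MISS; vc=[14,26]
#11 0x38→b14/s2 VC-HIT; vc=[30,26]
#12 0x54→b21/s1 L1-HIT; vc=[30,26]
#13 0x38→b14/s2 L1-HIT; vc=[30,26]

OUTCOME = VC-HIT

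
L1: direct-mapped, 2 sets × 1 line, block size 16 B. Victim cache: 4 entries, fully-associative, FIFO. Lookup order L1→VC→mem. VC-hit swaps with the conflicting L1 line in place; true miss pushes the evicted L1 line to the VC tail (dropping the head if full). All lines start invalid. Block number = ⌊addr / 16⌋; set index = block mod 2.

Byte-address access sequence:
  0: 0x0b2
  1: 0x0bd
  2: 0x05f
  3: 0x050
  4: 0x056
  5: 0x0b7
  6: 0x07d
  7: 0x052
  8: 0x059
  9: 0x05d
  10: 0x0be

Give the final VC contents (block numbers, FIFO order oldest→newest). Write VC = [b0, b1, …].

VC = [7, 5]

  [0] addr=0xb2 blk=11 s=1: MISS | VC []
  [1] addr=0xbd blk=11 s=1: L1-HIT | VC []
  [2] addr=0x5f blk=5 s=1: MISS | VC [11]
  [3] addr=0x50 blk=5 s=1: L1-HIT | VC [11]
  [4] addr=0x56 blk=5 s=1: L1-HIT | VC [11]
  [5] addr=0xb7 blk=11 s=1: VC-HIT | VC [5]
  [6] addr=0x7d blk=7 s=1: MISS | VC [5, 11]
  [7] addr=0x52 blk=5 s=1: VC-HIT | VC [7, 11]
  [8] addr=0x59 blk=5 s=1: L1-HIT | VC [7, 11]
  [9] addr=0x5d blk=5 s=1: L1-HIT | VC [7, 11]
  [10] addr=0xbe blk=11 s=1: VC-HIT | VC [7, 5]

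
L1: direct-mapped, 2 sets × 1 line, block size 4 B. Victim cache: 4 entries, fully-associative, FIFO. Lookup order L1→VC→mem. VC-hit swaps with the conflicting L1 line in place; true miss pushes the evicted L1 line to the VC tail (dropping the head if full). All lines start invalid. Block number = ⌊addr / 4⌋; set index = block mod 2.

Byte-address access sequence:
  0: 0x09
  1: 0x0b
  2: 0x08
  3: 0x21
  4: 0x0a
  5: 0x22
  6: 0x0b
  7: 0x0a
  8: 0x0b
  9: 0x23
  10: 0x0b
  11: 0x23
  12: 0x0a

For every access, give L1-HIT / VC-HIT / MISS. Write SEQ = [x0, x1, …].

SEQ = [MISS, L1-HIT, L1-HIT, MISS, VC-HIT, VC-HIT, VC-HIT, L1-HIT, L1-HIT, VC-HIT, VC-HIT, VC-HIT, VC-HIT]

#0 0x9→b2/s0 MISS; vc=[]
#1 0xb→b2/s0 L1-HIT; vc=[]
#2 0x8→b2/s0 L1-HIT; vc=[]
#3 0x21→b8/s0 MISS; vc=[2]
#4 0xa→b2/s0 VC-HIT; vc=[8]
#5 0x22→b8/s0 VC-HIT; vc=[2]
#6 0xb→b2/s0 VC-HIT; vc=[8]
#7 0xa→b2/s0 L1-HIT; vc=[8]
#8 0xb→b2/s0 L1-HIT; vc=[8]
#9 0x23→b8/s0 VC-HIT; vc=[2]
#10 0xb→b2/s0 VC-HIT; vc=[8]
#11 0x23→b8/s0 VC-HIT; vc=[2]
#12 0xa→b2/s0 VC-HIT; vc=[8]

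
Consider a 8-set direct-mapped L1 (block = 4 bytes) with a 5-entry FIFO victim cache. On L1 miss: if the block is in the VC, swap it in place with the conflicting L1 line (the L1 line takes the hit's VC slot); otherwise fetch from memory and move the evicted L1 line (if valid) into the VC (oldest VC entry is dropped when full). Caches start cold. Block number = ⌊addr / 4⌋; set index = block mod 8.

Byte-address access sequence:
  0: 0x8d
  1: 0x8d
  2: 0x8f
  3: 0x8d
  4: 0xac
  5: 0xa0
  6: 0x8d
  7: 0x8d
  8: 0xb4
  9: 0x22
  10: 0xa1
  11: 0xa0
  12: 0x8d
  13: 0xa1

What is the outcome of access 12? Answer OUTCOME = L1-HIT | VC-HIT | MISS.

#0 0x8d→b35/s3 MISS; vc=[]
#1 0x8d→b35/s3 L1-HIT; vc=[]
#2 0x8f→b35/s3 L1-HIT; vc=[]
#3 0x8d→b35/s3 L1-HIT; vc=[]
#4 0xac→b43/s3 MISS; vc=[35]
#5 0xa0→b40/s0 MISS; vc=[35]
#6 0x8d→b35/s3 VC-HIT; vc=[43]
#7 0x8d→b35/s3 L1-HIT; vc=[43]
#8 0xb4→b45/s5 MISS; vc=[43]
#9 0x22→b8/s0 MISS; vc=[43,40]
#10 0xa1→b40/s0 VC-HIT; vc=[43,8]
#11 0xa0→b40/s0 L1-HIT; vc=[43,8]
#12 0x8d→b35/s3 L1-HIT; vc=[43,8]
#13 0xa1→b40/s0 L1-HIT; vc=[43,8]

OUTCOME = L1-HIT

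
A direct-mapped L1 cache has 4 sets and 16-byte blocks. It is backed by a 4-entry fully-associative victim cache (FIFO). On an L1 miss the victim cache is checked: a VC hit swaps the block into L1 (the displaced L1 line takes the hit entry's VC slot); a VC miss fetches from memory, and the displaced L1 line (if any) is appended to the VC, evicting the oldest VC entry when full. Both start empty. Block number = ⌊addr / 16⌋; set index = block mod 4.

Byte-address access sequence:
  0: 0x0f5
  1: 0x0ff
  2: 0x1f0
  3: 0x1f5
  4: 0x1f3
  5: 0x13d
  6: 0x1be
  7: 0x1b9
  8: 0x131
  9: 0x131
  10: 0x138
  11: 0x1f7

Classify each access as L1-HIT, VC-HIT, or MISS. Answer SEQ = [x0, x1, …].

0: 0xf5 (blk 15, set 3) → MISS  vc=[]
1: 0xff (blk 15, set 3) → L1-HIT  vc=[]
2: 0x1f0 (blk 31, set 3) → MISS  vc=[15]
3: 0x1f5 (blk 31, set 3) → L1-HIT  vc=[15]
4: 0x1f3 (blk 31, set 3) → L1-HIT  vc=[15]
5: 0x13d (blk 19, set 3) → MISS  vc=[15, 31]
6: 0x1be (blk 27, set 3) → MISS  vc=[15, 31, 19]
7: 0x1b9 (blk 27, set 3) → L1-HIT  vc=[15, 31, 19]
8: 0x131 (blk 19, set 3) → VC-HIT  vc=[15, 31, 27]
9: 0x131 (blk 19, set 3) → L1-HIT  vc=[15, 31, 27]
10: 0x138 (blk 19, set 3) → L1-HIT  vc=[15, 31, 27]
11: 0x1f7 (blk 31, set 3) → VC-HIT  vc=[15, 19, 27]

SEQ = [MISS, L1-HIT, MISS, L1-HIT, L1-HIT, MISS, MISS, L1-HIT, VC-HIT, L1-HIT, L1-HIT, VC-HIT]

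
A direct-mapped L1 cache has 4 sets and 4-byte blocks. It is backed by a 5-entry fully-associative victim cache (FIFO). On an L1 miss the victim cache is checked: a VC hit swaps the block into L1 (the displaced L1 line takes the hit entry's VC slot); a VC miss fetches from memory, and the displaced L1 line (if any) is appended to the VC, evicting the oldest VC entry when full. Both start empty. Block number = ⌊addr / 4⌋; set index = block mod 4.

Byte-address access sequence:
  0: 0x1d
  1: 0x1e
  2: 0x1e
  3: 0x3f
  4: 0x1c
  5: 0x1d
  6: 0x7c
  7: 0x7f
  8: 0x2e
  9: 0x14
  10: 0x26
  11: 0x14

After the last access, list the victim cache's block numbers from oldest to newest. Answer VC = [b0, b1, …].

0: 0x1d (blk 7, set 3) → MISS  vc=[]
1: 0x1e (blk 7, set 3) → L1-HIT  vc=[]
2: 0x1e (blk 7, set 3) → L1-HIT  vc=[]
3: 0x3f (blk 15, set 3) → MISS  vc=[7]
4: 0x1c (blk 7, set 3) → VC-HIT  vc=[15]
5: 0x1d (blk 7, set 3) → L1-HIT  vc=[15]
6: 0x7c (blk 31, set 3) → MISS  vc=[15, 7]
7: 0x7f (blk 31, set 3) → L1-HIT  vc=[15, 7]
8: 0x2e (blk 11, set 3) → MISS  vc=[15, 7, 31]
9: 0x14 (blk 5, set 1) → MISS  vc=[15, 7, 31]
10: 0x26 (blk 9, set 1) → MISS  vc=[15, 7, 31, 5]
11: 0x14 (blk 5, set 1) → VC-HIT  vc=[15, 7, 31, 9]

VC = [15, 7, 31, 9]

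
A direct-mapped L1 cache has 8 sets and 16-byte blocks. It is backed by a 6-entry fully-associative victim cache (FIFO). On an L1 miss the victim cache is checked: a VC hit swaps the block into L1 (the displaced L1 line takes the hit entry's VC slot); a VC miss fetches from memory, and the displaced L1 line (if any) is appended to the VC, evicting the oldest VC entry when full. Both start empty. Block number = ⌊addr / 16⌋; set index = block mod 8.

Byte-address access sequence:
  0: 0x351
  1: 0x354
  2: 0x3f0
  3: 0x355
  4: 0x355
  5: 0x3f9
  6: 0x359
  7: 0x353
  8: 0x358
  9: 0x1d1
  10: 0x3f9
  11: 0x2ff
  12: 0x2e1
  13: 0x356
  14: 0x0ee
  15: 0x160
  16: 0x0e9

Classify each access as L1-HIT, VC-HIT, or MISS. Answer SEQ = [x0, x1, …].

0: 0x351 (blk 53, set 5) → MISS  vc=[]
1: 0x354 (blk 53, set 5) → L1-HIT  vc=[]
2: 0x3f0 (blk 63, set 7) → MISS  vc=[]
3: 0x355 (blk 53, set 5) → L1-HIT  vc=[]
4: 0x355 (blk 53, set 5) → L1-HIT  vc=[]
5: 0x3f9 (blk 63, set 7) → L1-HIT  vc=[]
6: 0x359 (blk 53, set 5) → L1-HIT  vc=[]
7: 0x353 (blk 53, set 5) → L1-HIT  vc=[]
8: 0x358 (blk 53, set 5) → L1-HIT  vc=[]
9: 0x1d1 (blk 29, set 5) → MISS  vc=[53]
10: 0x3f9 (blk 63, set 7) → L1-HIT  vc=[53]
11: 0x2ff (blk 47, set 7) → MISS  vc=[53, 63]
12: 0x2e1 (blk 46, set 6) → MISS  vc=[53, 63]
13: 0x356 (blk 53, set 5) → VC-HIT  vc=[29, 63]
14: 0xee (blk 14, set 6) → MISS  vc=[29, 63, 46]
15: 0x160 (blk 22, set 6) → MISS  vc=[29, 63, 46, 14]
16: 0xe9 (blk 14, set 6) → VC-HIT  vc=[29, 63, 46, 22]

SEQ = [MISS, L1-HIT, MISS, L1-HIT, L1-HIT, L1-HIT, L1-HIT, L1-HIT, L1-HIT, MISS, L1-HIT, MISS, MISS, VC-HIT, MISS, MISS, VC-HIT]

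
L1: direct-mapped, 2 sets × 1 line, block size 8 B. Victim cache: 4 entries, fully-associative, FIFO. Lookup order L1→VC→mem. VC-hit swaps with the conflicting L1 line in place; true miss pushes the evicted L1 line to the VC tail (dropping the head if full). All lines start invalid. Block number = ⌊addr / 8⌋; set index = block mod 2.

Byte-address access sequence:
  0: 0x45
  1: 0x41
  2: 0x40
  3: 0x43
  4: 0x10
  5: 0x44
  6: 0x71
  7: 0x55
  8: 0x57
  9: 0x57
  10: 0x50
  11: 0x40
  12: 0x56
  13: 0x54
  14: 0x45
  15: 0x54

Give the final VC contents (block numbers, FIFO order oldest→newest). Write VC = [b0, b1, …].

0: 0x45 (blk 8, set 0) → MISS  vc=[]
1: 0x41 (blk 8, set 0) → L1-HIT  vc=[]
2: 0x40 (blk 8, set 0) → L1-HIT  vc=[]
3: 0x43 (blk 8, set 0) → L1-HIT  vc=[]
4: 0x10 (blk 2, set 0) → MISS  vc=[8]
5: 0x44 (blk 8, set 0) → VC-HIT  vc=[2]
6: 0x71 (blk 14, set 0) → MISS  vc=[2, 8]
7: 0x55 (blk 10, set 0) → MISS  vc=[2, 8, 14]
8: 0x57 (blk 10, set 0) → L1-HIT  vc=[2, 8, 14]
9: 0x57 (blk 10, set 0) → L1-HIT  vc=[2, 8, 14]
10: 0x50 (blk 10, set 0) → L1-HIT  vc=[2, 8, 14]
11: 0x40 (blk 8, set 0) → VC-HIT  vc=[2, 10, 14]
12: 0x56 (blk 10, set 0) → VC-HIT  vc=[2, 8, 14]
13: 0x54 (blk 10, set 0) → L1-HIT  vc=[2, 8, 14]
14: 0x45 (blk 8, set 0) → VC-HIT  vc=[2, 10, 14]
15: 0x54 (blk 10, set 0) → VC-HIT  vc=[2, 8, 14]

VC = [2, 8, 14]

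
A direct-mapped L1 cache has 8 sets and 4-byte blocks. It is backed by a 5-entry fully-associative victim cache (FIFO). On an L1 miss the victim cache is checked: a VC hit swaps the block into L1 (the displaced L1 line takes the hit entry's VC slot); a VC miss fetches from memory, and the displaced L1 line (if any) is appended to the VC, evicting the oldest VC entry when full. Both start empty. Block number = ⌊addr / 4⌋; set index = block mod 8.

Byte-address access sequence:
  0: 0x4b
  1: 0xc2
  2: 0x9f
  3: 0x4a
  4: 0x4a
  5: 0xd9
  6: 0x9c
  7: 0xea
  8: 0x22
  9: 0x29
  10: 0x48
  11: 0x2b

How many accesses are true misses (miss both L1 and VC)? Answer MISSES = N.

MISSES = 7

0: 0x4b (blk 18, set 2) → MISS  vc=[]
1: 0xc2 (blk 48, set 0) → MISS  vc=[]
2: 0x9f (blk 39, set 7) → MISS  vc=[]
3: 0x4a (blk 18, set 2) → L1-HIT  vc=[]
4: 0x4a (blk 18, set 2) → L1-HIT  vc=[]
5: 0xd9 (blk 54, set 6) → MISS  vc=[]
6: 0x9c (blk 39, set 7) → L1-HIT  vc=[]
7: 0xea (blk 58, set 2) → MISS  vc=[18]
8: 0x22 (blk 8, set 0) → MISS  vc=[18, 48]
9: 0x29 (blk 10, set 2) → MISS  vc=[18, 48, 58]
10: 0x48 (blk 18, set 2) → VC-HIT  vc=[10, 48, 58]
11: 0x2b (blk 10, set 2) → VC-HIT  vc=[18, 48, 58]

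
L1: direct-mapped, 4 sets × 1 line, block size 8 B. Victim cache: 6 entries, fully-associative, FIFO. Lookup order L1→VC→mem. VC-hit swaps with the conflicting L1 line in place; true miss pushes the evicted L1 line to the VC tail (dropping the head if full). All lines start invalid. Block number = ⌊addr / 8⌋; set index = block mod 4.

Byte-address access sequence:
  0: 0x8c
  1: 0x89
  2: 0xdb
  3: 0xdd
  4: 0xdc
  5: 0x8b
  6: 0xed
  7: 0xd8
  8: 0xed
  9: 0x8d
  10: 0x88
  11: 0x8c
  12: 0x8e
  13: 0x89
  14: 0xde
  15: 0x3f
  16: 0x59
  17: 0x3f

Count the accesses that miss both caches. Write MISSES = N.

#0 0x8c→b17/s1 MISS; vc=[]
#1 0x89→b17/s1 L1-HIT; vc=[]
#2 0xdb→b27/s3 MISS; vc=[]
#3 0xdd→b27/s3 L1-HIT; vc=[]
#4 0xdc→b27/s3 L1-HIT; vc=[]
#5 0x8b→b17/s1 L1-HIT; vc=[]
#6 0xed→b29/s1 MISS; vc=[17]
#7 0xd8→b27/s3 L1-HIT; vc=[17]
#8 0xed→b29/s1 L1-HIT; vc=[17]
#9 0x8d→b17/s1 VC-HIT; vc=[29]
#10 0x88→b17/s1 L1-HIT; vc=[29]
#11 0x8c→b17/s1 L1-HIT; vc=[29]
#12 0x8e→b17/s1 L1-HIT; vc=[29]
#13 0x89→b17/s1 L1-HIT; vc=[29]
#14 0xde→b27/s3 L1-HIT; vc=[29]
#15 0x3f→b7/s3 MISS; vc=[29,27]
#16 0x59→b11/s3 MISS; vc=[29,27,7]
#17 0x3f→b7/s3 VC-HIT; vc=[29,27,11]

MISSES = 5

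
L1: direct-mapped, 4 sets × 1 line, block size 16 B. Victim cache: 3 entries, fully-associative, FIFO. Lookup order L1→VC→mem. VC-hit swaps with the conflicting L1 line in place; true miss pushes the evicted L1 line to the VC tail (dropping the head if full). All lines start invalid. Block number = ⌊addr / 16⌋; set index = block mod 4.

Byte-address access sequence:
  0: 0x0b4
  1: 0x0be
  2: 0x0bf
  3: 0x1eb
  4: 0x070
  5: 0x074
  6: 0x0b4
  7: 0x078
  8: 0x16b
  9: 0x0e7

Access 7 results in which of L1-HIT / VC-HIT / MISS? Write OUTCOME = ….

OUTCOME = VC-HIT

0: 0xb4 (blk 11, set 3) → MISS  vc=[]
1: 0xbe (blk 11, set 3) → L1-HIT  vc=[]
2: 0xbf (blk 11, set 3) → L1-HIT  vc=[]
3: 0x1eb (blk 30, set 2) → MISS  vc=[]
4: 0x70 (blk 7, set 3) → MISS  vc=[11]
5: 0x74 (blk 7, set 3) → L1-HIT  vc=[11]
6: 0xb4 (blk 11, set 3) → VC-HIT  vc=[7]
7: 0x78 (blk 7, set 3) → VC-HIT  vc=[11]
8: 0x16b (blk 22, set 2) → MISS  vc=[11, 30]
9: 0xe7 (blk 14, set 2) → MISS  vc=[11, 30, 22]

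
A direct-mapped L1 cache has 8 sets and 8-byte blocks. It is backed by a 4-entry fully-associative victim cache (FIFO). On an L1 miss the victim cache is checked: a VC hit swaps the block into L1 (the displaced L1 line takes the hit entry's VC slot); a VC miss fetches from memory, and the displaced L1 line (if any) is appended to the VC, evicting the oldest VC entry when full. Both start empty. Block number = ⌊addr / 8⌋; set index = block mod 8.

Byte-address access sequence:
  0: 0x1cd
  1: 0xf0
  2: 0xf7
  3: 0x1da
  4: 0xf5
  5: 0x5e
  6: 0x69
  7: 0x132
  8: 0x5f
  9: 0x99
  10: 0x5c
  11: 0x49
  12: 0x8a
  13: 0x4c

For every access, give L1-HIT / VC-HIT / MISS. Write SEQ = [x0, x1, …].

  [0] addr=0x1cd blk=57 s=1: MISS | VC []
  [1] addr=0xf0 blk=30 s=6: MISS | VC []
  [2] addr=0xf7 blk=30 s=6: L1-HIT | VC []
  [3] addr=0x1da blk=59 s=3: MISS | VC []
  [4] addr=0xf5 blk=30 s=6: L1-HIT | VC []
  [5] addr=0x5e blk=11 s=3: MISS | VC [59]
  [6] addr=0x69 blk=13 s=5: MISS | VC [59]
  [7] addr=0x132 blk=38 s=6: MISS | VC [59, 30]
  [8] addr=0x5f blk=11 s=3: L1-HIT | VC [59, 30]
  [9] addr=0x99 blk=19 s=3: MISS | VC [59, 30, 11]
  [10] addr=0x5c blk=11 s=3: VC-HIT | VC [59, 30, 19]
  [11] addr=0x49 blk=9 s=1: MISS | VC [59, 30, 19, 57]
  [12] addr=0x8a blk=17 s=1: MISS | VC [30, 19, 57, 9]
  [13] addr=0x4c blk=9 s=1: VC-HIT | VC [30, 19, 57, 17]

SEQ = [MISS, MISS, L1-HIT, MISS, L1-HIT, MISS, MISS, MISS, L1-HIT, MISS, VC-HIT, MISS, MISS, VC-HIT]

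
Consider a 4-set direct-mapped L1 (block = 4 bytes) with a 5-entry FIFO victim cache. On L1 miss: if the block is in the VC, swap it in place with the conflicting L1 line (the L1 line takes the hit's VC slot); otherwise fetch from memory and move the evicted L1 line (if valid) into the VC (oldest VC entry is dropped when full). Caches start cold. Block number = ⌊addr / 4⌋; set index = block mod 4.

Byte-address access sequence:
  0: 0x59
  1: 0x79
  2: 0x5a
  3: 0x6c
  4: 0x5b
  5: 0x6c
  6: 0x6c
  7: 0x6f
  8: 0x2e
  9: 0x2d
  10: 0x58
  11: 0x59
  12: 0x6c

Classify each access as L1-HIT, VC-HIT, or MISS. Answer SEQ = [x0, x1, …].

SEQ = [MISS, MISS, VC-HIT, MISS, L1-HIT, L1-HIT, L1-HIT, L1-HIT, MISS, L1-HIT, L1-HIT, L1-HIT, VC-HIT]

0: 0x59 (blk 22, set 2) → MISS  vc=[]
1: 0x79 (blk 30, set 2) → MISS  vc=[22]
2: 0x5a (blk 22, set 2) → VC-HIT  vc=[30]
3: 0x6c (blk 27, set 3) → MISS  vc=[30]
4: 0x5b (blk 22, set 2) → L1-HIT  vc=[30]
5: 0x6c (blk 27, set 3) → L1-HIT  vc=[30]
6: 0x6c (blk 27, set 3) → L1-HIT  vc=[30]
7: 0x6f (blk 27, set 3) → L1-HIT  vc=[30]
8: 0x2e (blk 11, set 3) → MISS  vc=[30, 27]
9: 0x2d (blk 11, set 3) → L1-HIT  vc=[30, 27]
10: 0x58 (blk 22, set 2) → L1-HIT  vc=[30, 27]
11: 0x59 (blk 22, set 2) → L1-HIT  vc=[30, 27]
12: 0x6c (blk 27, set 3) → VC-HIT  vc=[30, 11]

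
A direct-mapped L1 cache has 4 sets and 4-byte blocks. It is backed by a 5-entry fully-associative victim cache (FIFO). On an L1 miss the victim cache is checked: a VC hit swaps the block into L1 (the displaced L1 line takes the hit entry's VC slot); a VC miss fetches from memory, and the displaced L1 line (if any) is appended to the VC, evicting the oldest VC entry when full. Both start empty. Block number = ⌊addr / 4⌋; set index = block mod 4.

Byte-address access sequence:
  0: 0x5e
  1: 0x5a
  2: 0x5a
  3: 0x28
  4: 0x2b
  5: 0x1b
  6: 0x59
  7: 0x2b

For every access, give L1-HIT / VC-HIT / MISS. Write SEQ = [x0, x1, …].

0: 0x5e (blk 23, set 3) → MISS  vc=[]
1: 0x5a (blk 22, set 2) → MISS  vc=[]
2: 0x5a (blk 22, set 2) → L1-HIT  vc=[]
3: 0x28 (blk 10, set 2) → MISS  vc=[22]
4: 0x2b (blk 10, set 2) → L1-HIT  vc=[22]
5: 0x1b (blk 6, set 2) → MISS  vc=[22, 10]
6: 0x59 (blk 22, set 2) → VC-HIT  vc=[6, 10]
7: 0x2b (blk 10, set 2) → VC-HIT  vc=[6, 22]

SEQ = [MISS, MISS, L1-HIT, MISS, L1-HIT, MISS, VC-HIT, VC-HIT]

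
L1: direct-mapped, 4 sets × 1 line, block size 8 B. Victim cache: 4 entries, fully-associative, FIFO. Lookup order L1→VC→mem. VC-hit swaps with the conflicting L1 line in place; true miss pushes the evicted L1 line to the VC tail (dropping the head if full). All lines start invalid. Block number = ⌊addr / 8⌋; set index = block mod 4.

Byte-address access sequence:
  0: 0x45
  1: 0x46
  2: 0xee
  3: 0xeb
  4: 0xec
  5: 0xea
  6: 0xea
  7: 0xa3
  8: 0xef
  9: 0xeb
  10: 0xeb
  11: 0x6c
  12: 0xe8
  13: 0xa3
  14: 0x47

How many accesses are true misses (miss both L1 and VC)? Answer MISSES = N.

0: 0x45 (blk 8, set 0) → MISS  vc=[]
1: 0x46 (blk 8, set 0) → L1-HIT  vc=[]
2: 0xee (blk 29, set 1) → MISS  vc=[]
3: 0xeb (blk 29, set 1) → L1-HIT  vc=[]
4: 0xec (blk 29, set 1) → L1-HIT  vc=[]
5: 0xea (blk 29, set 1) → L1-HIT  vc=[]
6: 0xea (blk 29, set 1) → L1-HIT  vc=[]
7: 0xa3 (blk 20, set 0) → MISS  vc=[8]
8: 0xef (blk 29, set 1) → L1-HIT  vc=[8]
9: 0xeb (blk 29, set 1) → L1-HIT  vc=[8]
10: 0xeb (blk 29, set 1) → L1-HIT  vc=[8]
11: 0x6c (blk 13, set 1) → MISS  vc=[8, 29]
12: 0xe8 (blk 29, set 1) → VC-HIT  vc=[8, 13]
13: 0xa3 (blk 20, set 0) → L1-HIT  vc=[8, 13]
14: 0x47 (blk 8, set 0) → VC-HIT  vc=[20, 13]

MISSES = 4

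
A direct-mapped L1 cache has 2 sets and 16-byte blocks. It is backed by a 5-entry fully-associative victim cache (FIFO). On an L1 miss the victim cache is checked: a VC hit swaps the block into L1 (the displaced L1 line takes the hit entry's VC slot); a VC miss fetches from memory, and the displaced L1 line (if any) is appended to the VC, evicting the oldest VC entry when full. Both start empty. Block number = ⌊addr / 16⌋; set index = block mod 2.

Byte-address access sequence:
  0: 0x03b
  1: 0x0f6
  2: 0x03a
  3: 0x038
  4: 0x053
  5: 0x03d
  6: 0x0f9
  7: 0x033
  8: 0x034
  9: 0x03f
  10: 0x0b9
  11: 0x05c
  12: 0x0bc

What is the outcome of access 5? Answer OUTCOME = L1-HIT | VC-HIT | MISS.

OUTCOME = VC-HIT

0: 0x3b (blk 3, set 1) → MISS  vc=[]
1: 0xf6 (blk 15, set 1) → MISS  vc=[3]
2: 0x3a (blk 3, set 1) → VC-HIT  vc=[15]
3: 0x38 (blk 3, set 1) → L1-HIT  vc=[15]
4: 0x53 (blk 5, set 1) → MISS  vc=[15, 3]
5: 0x3d (blk 3, set 1) → VC-HIT  vc=[15, 5]
6: 0xf9 (blk 15, set 1) → VC-HIT  vc=[3, 5]
7: 0x33 (blk 3, set 1) → VC-HIT  vc=[15, 5]
8: 0x34 (blk 3, set 1) → L1-HIT  vc=[15, 5]
9: 0x3f (blk 3, set 1) → L1-HIT  vc=[15, 5]
10: 0xb9 (blk 11, set 1) → MISS  vc=[15, 5, 3]
11: 0x5c (blk 5, set 1) → VC-HIT  vc=[15, 11, 3]
12: 0xbc (blk 11, set 1) → VC-HIT  vc=[15, 5, 3]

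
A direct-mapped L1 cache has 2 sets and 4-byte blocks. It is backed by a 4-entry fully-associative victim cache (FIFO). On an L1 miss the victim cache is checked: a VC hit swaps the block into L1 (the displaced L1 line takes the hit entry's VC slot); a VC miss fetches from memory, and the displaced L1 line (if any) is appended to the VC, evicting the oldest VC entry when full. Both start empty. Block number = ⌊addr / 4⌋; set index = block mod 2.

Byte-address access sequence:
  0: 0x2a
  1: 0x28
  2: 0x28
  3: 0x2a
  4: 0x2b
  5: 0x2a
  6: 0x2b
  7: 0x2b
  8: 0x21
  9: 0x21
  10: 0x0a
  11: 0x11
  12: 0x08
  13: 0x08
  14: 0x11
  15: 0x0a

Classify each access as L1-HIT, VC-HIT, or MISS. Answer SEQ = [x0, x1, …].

0: 0x2a (blk 10, set 0) → MISS  vc=[]
1: 0x28 (blk 10, set 0) → L1-HIT  vc=[]
2: 0x28 (blk 10, set 0) → L1-HIT  vc=[]
3: 0x2a (blk 10, set 0) → L1-HIT  vc=[]
4: 0x2b (blk 10, set 0) → L1-HIT  vc=[]
5: 0x2a (blk 10, set 0) → L1-HIT  vc=[]
6: 0x2b (blk 10, set 0) → L1-HIT  vc=[]
7: 0x2b (blk 10, set 0) → L1-HIT  vc=[]
8: 0x21 (blk 8, set 0) → MISS  vc=[10]
9: 0x21 (blk 8, set 0) → L1-HIT  vc=[10]
10: 0xa (blk 2, set 0) → MISS  vc=[10, 8]
11: 0x11 (blk 4, set 0) → MISS  vc=[10, 8, 2]
12: 0x8 (blk 2, set 0) → VC-HIT  vc=[10, 8, 4]
13: 0x8 (blk 2, set 0) → L1-HIT  vc=[10, 8, 4]
14: 0x11 (blk 4, set 0) → VC-HIT  vc=[10, 8, 2]
15: 0xa (blk 2, set 0) → VC-HIT  vc=[10, 8, 4]

SEQ = [MISS, L1-HIT, L1-HIT, L1-HIT, L1-HIT, L1-HIT, L1-HIT, L1-HIT, MISS, L1-HIT, MISS, MISS, VC-HIT, L1-HIT, VC-HIT, VC-HIT]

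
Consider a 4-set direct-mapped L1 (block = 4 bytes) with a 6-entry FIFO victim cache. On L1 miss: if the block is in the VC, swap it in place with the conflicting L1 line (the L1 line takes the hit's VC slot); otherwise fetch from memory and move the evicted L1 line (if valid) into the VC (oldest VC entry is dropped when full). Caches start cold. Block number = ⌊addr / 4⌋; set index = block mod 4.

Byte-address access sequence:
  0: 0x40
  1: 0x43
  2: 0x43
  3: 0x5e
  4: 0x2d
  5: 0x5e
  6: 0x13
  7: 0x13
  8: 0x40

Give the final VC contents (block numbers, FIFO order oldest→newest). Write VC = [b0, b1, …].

VC = [11, 4]

  [0] addr=0x40 blk=16 s=0: MISS | VC []
  [1] addr=0x43 blk=16 s=0: L1-HIT | VC []
  [2] addr=0x43 blk=16 s=0: L1-HIT | VC []
  [3] addr=0x5e blk=23 s=3: MISS | VC []
  [4] addr=0x2d blk=11 s=3: MISS | VC [23]
  [5] addr=0x5e blk=23 s=3: VC-HIT | VC [11]
  [6] addr=0x13 blk=4 s=0: MISS | VC [11, 16]
  [7] addr=0x13 blk=4 s=0: L1-HIT | VC [11, 16]
  [8] addr=0x40 blk=16 s=0: VC-HIT | VC [11, 4]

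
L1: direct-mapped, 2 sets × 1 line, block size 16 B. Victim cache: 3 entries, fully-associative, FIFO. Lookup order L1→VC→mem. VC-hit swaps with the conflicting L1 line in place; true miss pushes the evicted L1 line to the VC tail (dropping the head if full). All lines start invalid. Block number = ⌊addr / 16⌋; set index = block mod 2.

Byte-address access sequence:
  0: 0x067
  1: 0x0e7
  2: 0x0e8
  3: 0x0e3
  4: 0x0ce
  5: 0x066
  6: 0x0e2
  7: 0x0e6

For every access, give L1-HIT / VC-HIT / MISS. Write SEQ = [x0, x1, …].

#0 0x67→b6/s0 MISS; vc=[]
#1 0xe7→b14/s0 MISS; vc=[6]
#2 0xe8→b14/s0 L1-HIT; vc=[6]
#3 0xe3→b14/s0 L1-HIT; vc=[6]
#4 0xce→b12/s0 MISS; vc=[6,14]
#5 0x66→b6/s0 VC-HIT; vc=[12,14]
#6 0xe2→b14/s0 VC-HIT; vc=[12,6]
#7 0xe6→b14/s0 L1-HIT; vc=[12,6]

SEQ = [MISS, MISS, L1-HIT, L1-HIT, MISS, VC-HIT, VC-HIT, L1-HIT]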